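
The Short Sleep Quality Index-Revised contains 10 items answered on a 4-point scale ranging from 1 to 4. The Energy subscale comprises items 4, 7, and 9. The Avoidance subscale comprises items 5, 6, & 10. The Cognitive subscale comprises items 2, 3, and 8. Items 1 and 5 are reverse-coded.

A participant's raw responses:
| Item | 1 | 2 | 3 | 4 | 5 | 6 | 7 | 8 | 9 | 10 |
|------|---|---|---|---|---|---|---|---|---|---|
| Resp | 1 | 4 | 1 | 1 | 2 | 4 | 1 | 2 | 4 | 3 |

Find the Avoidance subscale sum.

10

Avoidance items: 5, 6, 10.
Of these, item 5 is reverse-coded; on a 1–4 scale, reversed = 5 − raw.
  item 5: 5 − 2 = 3
  item 6: 4
  item 10: 3
Sum = 3 + 4 + 3 = 10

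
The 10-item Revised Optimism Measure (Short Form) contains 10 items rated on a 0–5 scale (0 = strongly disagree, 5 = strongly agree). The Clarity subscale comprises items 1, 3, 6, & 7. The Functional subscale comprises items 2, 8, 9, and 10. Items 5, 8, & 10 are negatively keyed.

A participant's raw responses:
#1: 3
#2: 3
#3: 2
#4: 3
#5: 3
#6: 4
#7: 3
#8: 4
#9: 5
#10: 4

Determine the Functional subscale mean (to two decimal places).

2.50

Functional items: 2, 8, 9, 10.
Of these, items 8 and 10 are negatively keyed; on a 0–5 scale, reversed = 5 − raw.
  item 2: 3
  item 8: 5 − 4 = 1
  item 9: 5
  item 10: 5 − 4 = 1
Sum = 3 + 1 + 5 + 1 = 10
Mean = 10 / 4 = 2.50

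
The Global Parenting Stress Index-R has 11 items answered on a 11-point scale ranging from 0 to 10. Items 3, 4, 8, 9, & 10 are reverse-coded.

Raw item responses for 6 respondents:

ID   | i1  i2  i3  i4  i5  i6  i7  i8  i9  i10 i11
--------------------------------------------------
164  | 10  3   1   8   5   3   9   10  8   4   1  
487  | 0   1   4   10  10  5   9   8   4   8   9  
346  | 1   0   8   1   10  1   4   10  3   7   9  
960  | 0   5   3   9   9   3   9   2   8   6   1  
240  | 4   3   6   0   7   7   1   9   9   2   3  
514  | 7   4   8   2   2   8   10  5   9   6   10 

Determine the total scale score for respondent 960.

Respondent 960 raw: 0, 5, 3, 9, 9, 3, 9, 2, 8, 6, 1.
Reverse-coded (reversed = (0+10) − raw = 10 − raw):
  item 1: 0
  item 2: 5
  item 3: 10 − 3 = 7
  item 4: 10 − 9 = 1
  item 5: 9
  item 6: 3
  item 7: 9
  item 8: 10 − 2 = 8
  item 9: 10 − 8 = 2
  item 10: 10 − 6 = 4
  item 11: 1
Sum = 0 + 5 + 7 + 1 + 9 + 3 + 9 + 8 + 2 + 4 + 1 = 49

49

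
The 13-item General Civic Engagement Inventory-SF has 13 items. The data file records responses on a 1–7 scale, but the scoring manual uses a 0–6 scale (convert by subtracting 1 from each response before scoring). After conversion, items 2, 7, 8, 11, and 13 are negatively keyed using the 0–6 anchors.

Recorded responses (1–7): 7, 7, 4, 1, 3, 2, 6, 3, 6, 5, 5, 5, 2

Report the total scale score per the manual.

Convert to 0–6: 6, 6, 3, 0, 2, 1, 5, 2, 5, 4, 4, 4, 1
Reverse-coded (reversed = (0+6) − raw = 6 − raw):
  item 2: 6 − 6 = 0
  item 7: 6 − 5 = 1
  item 8: 6 − 2 = 4
  item 11: 6 − 4 = 2
  item 13: 6 − 1 = 5
Scored: 6, 0, 3, 0, 2, 1, 1, 4, 5, 4, 2, 4, 5
Total = 37

37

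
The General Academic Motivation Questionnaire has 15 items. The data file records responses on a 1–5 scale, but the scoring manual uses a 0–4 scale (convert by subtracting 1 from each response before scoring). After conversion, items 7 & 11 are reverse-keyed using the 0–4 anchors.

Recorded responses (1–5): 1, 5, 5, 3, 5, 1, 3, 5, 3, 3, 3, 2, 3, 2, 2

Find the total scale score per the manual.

31

Convert to 0–4: 0, 4, 4, 2, 4, 0, 2, 4, 2, 2, 2, 1, 2, 1, 1
Reverse-coded (on a 0–4 scale, reversed = 4 − raw):
  item 7: 4 − 2 = 2
  item 11: 4 − 2 = 2
Scored: 0, 4, 4, 2, 4, 0, 2, 4, 2, 2, 2, 1, 2, 1, 1
Total = 31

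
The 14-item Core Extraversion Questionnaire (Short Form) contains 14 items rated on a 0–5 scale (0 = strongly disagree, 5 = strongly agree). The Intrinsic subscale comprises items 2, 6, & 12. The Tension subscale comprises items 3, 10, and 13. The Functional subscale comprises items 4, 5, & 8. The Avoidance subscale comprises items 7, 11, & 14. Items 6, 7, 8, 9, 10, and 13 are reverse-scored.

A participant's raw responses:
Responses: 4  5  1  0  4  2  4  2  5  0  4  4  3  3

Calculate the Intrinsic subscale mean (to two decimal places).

4.00

Intrinsic items: 2, 6, 12.
Of these, item 6 is reverse-scored; reverse-coded value = 5 − response.
  item 2: 5
  item 6: 5 − 2 = 3
  item 12: 4
Sum = 5 + 3 + 4 = 12
Mean = 12 / 3 = 4.00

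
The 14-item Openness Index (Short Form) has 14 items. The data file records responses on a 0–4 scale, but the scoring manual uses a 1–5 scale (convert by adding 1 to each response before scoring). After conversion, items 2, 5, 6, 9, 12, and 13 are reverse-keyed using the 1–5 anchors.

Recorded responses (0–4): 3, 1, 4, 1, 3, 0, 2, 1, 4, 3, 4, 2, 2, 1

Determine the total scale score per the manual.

Convert to 1–5: 4, 2, 5, 2, 4, 1, 3, 2, 5, 4, 5, 3, 3, 2
Reverse-coded (reversed = (1+5) − raw = 6 − raw):
  item 2: 6 − 2 = 4
  item 5: 6 − 4 = 2
  item 6: 6 − 1 = 5
  item 9: 6 − 5 = 1
  item 12: 6 − 3 = 3
  item 13: 6 − 3 = 3
Scored: 4, 4, 5, 2, 2, 5, 3, 2, 1, 4, 5, 3, 3, 2
Total = 45

45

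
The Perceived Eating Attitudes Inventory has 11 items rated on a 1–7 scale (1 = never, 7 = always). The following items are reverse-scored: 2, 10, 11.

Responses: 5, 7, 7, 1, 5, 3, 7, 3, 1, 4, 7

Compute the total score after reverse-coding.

Apply reverse scoring (on a 1–7 scale, reversed = 8 − raw):
  item 2: 8 − 7 = 1
  item 10: 8 − 4 = 4
  item 11: 8 − 7 = 1
Scored responses: 5, 1, 7, 1, 5, 3, 7, 3, 1, 4, 1
Total = 5 + 1 + 7 + 1 + 5 + 3 + 7 + 3 + 1 + 4 + 1 = 38

38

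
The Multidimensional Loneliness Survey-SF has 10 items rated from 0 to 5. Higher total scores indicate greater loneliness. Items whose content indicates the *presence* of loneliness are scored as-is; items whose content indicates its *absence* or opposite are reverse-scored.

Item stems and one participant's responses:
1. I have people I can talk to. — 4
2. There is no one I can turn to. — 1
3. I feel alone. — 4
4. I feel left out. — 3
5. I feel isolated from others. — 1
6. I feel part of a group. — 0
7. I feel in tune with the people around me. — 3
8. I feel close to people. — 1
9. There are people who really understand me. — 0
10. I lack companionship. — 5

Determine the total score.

Items 1, 6, 7, 8, 9 describe the absence/opposite of loneliness → reverse-score.
reverse-coded value = 5 − response.
  item 1: 5 − 4 = 1
  item 2: 1
  item 3: 4
  item 4: 3
  item 5: 1
  item 6: 5 − 0 = 5
  item 7: 5 − 3 = 2
  item 8: 5 − 1 = 4
  item 9: 5 − 0 = 5
  item 10: 5
Total = 1 + 1 + 4 + 3 + 1 + 5 + 2 + 4 + 5 + 5 = 31

31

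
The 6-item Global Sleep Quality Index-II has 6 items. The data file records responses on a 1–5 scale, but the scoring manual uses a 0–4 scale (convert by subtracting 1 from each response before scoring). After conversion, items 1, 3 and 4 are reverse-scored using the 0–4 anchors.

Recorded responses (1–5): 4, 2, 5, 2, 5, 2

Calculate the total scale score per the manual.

10

Convert to 0–4: 3, 1, 4, 1, 4, 1
Reverse-coded (reversed = (0+4) − raw = 4 − raw):
  item 1: 4 − 3 = 1
  item 3: 4 − 4 = 0
  item 4: 4 − 1 = 3
Scored: 1, 1, 0, 3, 4, 1
Total = 10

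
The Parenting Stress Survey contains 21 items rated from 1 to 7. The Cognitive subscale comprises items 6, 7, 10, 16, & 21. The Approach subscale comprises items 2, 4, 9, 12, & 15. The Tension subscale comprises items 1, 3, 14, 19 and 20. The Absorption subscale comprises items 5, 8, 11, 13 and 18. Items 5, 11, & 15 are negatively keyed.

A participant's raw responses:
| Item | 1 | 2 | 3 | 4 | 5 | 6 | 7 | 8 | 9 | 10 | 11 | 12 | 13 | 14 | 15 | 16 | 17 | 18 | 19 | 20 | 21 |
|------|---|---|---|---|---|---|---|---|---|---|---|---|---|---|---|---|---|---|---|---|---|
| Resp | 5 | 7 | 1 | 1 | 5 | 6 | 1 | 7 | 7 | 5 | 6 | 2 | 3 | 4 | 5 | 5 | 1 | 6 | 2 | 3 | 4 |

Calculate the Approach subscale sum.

20

Approach items: 2, 4, 9, 12, 15.
Of these, item 15 is negatively keyed; reversed = (1+7) − raw = 8 − raw.
  item 2: 7
  item 4: 1
  item 9: 7
  item 12: 2
  item 15: 8 − 5 = 3
Sum = 7 + 1 + 7 + 2 + 3 = 20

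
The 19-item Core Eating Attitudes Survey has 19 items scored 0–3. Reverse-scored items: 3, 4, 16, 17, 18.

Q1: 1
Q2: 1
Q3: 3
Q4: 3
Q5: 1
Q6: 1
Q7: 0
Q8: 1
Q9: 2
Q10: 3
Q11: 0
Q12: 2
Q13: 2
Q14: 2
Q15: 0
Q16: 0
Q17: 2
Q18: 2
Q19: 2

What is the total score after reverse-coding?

23

Reversing items 3, 4, 16, 17, & 18 with 3 − raw:
Total = 1 + 1 + (3−3) + (3−3) + 1 + 1 + 0 + 1 + 2 + 3 + 0 + 2 + 2 + 2 + 0 + (3−0) + (3−2) + (3−2) + 2
      = 1 + 1 + 0 + 0 + 1 + 1 + 0 + 1 + 2 + 3 + 0 + 2 + 2 + 2 + 0 + 3 + 1 + 1 + 2 = 23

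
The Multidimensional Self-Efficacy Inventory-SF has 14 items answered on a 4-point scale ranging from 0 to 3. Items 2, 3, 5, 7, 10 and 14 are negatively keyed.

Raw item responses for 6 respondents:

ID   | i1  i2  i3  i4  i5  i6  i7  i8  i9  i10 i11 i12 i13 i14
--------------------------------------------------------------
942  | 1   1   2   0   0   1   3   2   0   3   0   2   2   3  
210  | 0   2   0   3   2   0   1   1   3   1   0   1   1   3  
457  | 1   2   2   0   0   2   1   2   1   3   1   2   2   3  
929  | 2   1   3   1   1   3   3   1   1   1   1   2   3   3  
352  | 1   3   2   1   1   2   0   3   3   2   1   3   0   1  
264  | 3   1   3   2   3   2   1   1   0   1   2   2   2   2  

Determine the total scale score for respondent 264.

Respondent 264 raw: 3, 1, 3, 2, 3, 2, 1, 1, 0, 1, 2, 2, 2, 2.
Reverse-coded (on a 0–3 scale, reversed = 3 − raw):
  item 1: 3
  item 2: 3 − 1 = 2
  item 3: 3 − 3 = 0
  item 4: 2
  item 5: 3 − 3 = 0
  item 6: 2
  item 7: 3 − 1 = 2
  item 8: 1
  item 9: 0
  item 10: 3 − 1 = 2
  item 11: 2
  item 12: 2
  item 13: 2
  item 14: 3 − 2 = 1
Sum = 3 + 2 + 0 + 2 + 0 + 2 + 2 + 1 + 0 + 2 + 2 + 2 + 2 + 1 = 21

21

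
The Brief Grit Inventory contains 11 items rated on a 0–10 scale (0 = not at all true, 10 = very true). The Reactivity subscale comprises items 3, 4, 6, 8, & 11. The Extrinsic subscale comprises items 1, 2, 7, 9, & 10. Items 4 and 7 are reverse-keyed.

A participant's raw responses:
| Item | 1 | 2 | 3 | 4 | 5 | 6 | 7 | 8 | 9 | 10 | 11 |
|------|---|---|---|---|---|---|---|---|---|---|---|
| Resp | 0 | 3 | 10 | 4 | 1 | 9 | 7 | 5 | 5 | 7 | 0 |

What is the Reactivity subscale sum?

Reactivity items: 3, 4, 6, 8, 11.
Of these, item 4 is reverse-keyed; reversed = (0+10) − raw = 10 − raw.
  item 3: 10
  item 4: 10 − 4 = 6
  item 6: 9
  item 8: 5
  item 11: 0
Sum = 10 + 6 + 9 + 5 + 0 = 30

30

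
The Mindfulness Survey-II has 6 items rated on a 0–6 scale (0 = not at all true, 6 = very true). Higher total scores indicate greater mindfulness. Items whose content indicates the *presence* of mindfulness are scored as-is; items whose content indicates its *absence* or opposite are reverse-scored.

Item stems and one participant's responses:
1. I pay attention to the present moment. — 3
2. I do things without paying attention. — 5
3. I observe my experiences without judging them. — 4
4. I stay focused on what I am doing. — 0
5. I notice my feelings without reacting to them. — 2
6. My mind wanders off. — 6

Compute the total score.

10

Items 2, 6 describe the absence/opposite of mindfulness → reverse-score.
reversed = (0+6) − raw = 6 − raw.
  item 1: 3
  item 2: 6 − 5 = 1
  item 3: 4
  item 4: 0
  item 5: 2
  item 6: 6 − 6 = 0
Total = 3 + 1 + 4 + 0 + 2 + 0 = 10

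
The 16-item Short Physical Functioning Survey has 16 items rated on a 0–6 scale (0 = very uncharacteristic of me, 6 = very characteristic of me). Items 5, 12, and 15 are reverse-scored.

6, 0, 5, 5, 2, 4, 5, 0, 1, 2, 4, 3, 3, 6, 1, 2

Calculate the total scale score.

Apply reverse scoring (reverse-coded value = 6 − response):
  item 5: 6 − 2 = 4
  item 12: 6 − 3 = 3
  item 15: 6 − 1 = 5
Scored items: 6, 0, 5, 5, 4, 4, 5, 0, 1, 2, 4, 3, 3, 6, 5, 2
Total = 6 + 0 + 5 + 5 + 4 + 4 + 5 + 0 + 1 + 2 + 4 + 3 + 3 + 6 + 5 + 2 = 55

55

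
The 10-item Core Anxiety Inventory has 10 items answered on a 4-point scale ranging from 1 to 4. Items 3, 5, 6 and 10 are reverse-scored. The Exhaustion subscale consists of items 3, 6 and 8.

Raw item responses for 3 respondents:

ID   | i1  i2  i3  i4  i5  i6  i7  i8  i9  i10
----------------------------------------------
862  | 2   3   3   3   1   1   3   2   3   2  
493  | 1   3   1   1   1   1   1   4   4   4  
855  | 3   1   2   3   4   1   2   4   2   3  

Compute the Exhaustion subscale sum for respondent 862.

8

Respondent 862 raw: 2, 3, 3, 3, 1, 1, 3, 2, 3, 2.
Exhaustion items: 3, 6, 8.
Reverse-coded (reversed = (1+4) − raw = 5 − raw):
  item 3: 5 − 3 = 2
  item 6: 5 − 1 = 4
  item 8: 2
Sum = 2 + 4 + 2 = 8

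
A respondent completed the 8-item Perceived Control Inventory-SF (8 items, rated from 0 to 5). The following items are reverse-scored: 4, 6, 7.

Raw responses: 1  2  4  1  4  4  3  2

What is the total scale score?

Apply reverse scoring (reversed = (0+5) − raw = 5 − raw):
  item 4: 5 − 1 = 4
  item 6: 5 − 4 = 1
  item 7: 5 − 3 = 2
After reverse-coding: 1, 2, 4, 4, 4, 1, 2, 2
Total = 1 + 2 + 4 + 4 + 4 + 1 + 2 + 2 = 20

20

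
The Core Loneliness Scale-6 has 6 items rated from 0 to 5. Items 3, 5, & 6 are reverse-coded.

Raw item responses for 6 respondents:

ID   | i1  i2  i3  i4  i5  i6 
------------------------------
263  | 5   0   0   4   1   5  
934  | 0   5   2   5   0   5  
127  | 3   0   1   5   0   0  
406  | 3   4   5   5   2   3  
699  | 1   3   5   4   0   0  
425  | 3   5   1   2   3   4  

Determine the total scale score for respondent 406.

17

Respondent 406 raw: 3, 4, 5, 5, 2, 3.
Reverse-coded (reversed = (0+5) − raw = 5 − raw):
  item 1: 3
  item 2: 4
  item 3: 5 − 5 = 0
  item 4: 5
  item 5: 5 − 2 = 3
  item 6: 5 − 3 = 2
Sum = 3 + 4 + 0 + 5 + 3 + 2 = 17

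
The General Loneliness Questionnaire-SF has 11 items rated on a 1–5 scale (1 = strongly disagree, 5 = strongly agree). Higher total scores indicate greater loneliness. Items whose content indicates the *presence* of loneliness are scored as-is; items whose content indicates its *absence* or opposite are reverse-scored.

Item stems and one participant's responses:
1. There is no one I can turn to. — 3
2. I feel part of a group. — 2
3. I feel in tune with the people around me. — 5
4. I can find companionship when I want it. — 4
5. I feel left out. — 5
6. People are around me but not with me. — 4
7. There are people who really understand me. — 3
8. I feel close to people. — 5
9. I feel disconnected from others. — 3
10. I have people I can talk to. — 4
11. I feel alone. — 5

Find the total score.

Items 2, 3, 4, 7, 8, 10 describe the absence/opposite of loneliness → reverse-score.
on a 1–5 scale, reversed = 6 − raw.
  item 1: 3
  item 2: 6 − 2 = 4
  item 3: 6 − 5 = 1
  item 4: 6 − 4 = 2
  item 5: 5
  item 6: 4
  item 7: 6 − 3 = 3
  item 8: 6 − 5 = 1
  item 9: 3
  item 10: 6 − 4 = 2
  item 11: 5
Total = 3 + 4 + 1 + 2 + 5 + 4 + 3 + 1 + 3 + 2 + 5 = 33

33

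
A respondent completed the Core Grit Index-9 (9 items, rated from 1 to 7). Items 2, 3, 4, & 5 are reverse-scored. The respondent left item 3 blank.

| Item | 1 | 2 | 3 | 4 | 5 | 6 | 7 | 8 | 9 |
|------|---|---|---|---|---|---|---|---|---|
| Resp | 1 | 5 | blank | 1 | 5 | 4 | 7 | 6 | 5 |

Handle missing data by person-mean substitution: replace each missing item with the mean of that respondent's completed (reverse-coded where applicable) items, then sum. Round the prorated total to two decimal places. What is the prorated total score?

40.50

Reverse-coded (on a 1–7 scale, reversed = 8 − raw):
  item 2: 8 − 5 = 3
  item 4: 8 − 1 = 7
  item 5: 8 − 5 = 3
Completed scored items (8 of 9): 1, 3, 7, 3, 4, 7, 6, 5; sum = 36.
Person mean = 36 / 8 ≈ 4.5000
Prorated total = (36 / 8) × 9 = 40.50 (to 2 dp)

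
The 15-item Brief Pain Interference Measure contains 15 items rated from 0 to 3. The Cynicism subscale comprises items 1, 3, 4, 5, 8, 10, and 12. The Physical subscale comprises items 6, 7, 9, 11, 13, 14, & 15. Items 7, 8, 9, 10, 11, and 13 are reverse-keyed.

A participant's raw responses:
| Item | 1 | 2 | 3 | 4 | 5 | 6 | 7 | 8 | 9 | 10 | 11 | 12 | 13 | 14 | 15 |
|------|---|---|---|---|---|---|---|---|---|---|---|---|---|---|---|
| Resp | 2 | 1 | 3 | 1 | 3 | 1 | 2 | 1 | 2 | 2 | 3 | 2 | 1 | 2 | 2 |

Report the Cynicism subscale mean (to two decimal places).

2.00

Cynicism items: 1, 3, 4, 5, 8, 10, 12.
Of these, items 8 and 10 are reverse-keyed; reversed = (0+3) − raw = 3 − raw.
  item 1: 2
  item 3: 3
  item 4: 1
  item 5: 3
  item 8: 3 − 1 = 2
  item 10: 3 − 2 = 1
  item 12: 2
Sum = 2 + 3 + 1 + 3 + 2 + 1 + 2 = 14
Mean = 14 / 7 = 2.00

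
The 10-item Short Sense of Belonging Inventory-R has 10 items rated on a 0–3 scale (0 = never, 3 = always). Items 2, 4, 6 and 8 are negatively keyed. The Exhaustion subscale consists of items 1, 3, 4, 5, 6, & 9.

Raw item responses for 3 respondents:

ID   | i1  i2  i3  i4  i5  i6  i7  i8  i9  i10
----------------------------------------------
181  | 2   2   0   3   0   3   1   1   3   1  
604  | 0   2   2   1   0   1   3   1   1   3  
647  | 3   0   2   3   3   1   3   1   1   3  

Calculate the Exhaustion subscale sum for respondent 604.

Respondent 604 raw: 0, 2, 2, 1, 0, 1, 3, 1, 1, 3.
Exhaustion items: 1, 3, 4, 5, 6, 9.
Reverse-coded (reverse-coded value = 3 − response):
  item 1: 0
  item 3: 2
  item 4: 3 − 1 = 2
  item 5: 0
  item 6: 3 − 1 = 2
  item 9: 1
Sum = 0 + 2 + 2 + 0 + 2 + 1 = 7

7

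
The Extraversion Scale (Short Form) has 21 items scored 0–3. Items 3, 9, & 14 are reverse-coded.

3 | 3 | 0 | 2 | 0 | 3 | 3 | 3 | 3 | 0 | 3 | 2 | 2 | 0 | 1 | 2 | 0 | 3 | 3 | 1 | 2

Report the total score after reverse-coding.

Raw sum = 39. Reverse-coded items: 3, 9, 14; their raw sum = 3.
Each reversal replaces raw with 3 − raw, changing the total by 3 − 2·raw per item.
Total = 39 + 3·3 − 2·3 = 39 + 9 − 6 = 42

42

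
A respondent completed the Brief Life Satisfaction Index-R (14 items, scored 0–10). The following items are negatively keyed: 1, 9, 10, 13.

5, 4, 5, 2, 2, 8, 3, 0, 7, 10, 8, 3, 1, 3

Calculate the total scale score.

55

Negatively keyed items use 10 − raw:
  item 1: 10 − 5 = 5
  item 9: 10 − 7 = 3
  item 10: 10 − 10 = 0
  item 13: 10 − 1 = 9
After reverse-coding: 5, 4, 5, 2, 2, 8, 3, 0, 3, 0, 8, 3, 9, 3
Total = 5 + 4 + 5 + 2 + 2 + 8 + 3 + 0 + 3 + 0 + 8 + 3 + 9 + 3 = 55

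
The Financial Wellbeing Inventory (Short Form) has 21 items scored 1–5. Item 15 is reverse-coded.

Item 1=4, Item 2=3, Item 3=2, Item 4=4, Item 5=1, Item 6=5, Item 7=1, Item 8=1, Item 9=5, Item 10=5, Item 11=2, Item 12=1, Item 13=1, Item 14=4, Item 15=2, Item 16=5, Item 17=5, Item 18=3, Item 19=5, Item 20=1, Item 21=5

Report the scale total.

67

Apply reverse scoring (reverse-coded value = 6 − response):
  item 15: 6 − 2 = 4
Scored responses: 4, 3, 2, 4, 1, 5, 1, 1, 5, 5, 2, 1, 1, 4, 4, 5, 5, 3, 5, 1, 5
Total = 4 + 3 + 2 + 4 + 1 + 5 + 1 + 1 + 5 + 5 + 2 + 1 + 1 + 4 + 4 + 5 + 5 + 3 + 5 + 1 + 5 = 67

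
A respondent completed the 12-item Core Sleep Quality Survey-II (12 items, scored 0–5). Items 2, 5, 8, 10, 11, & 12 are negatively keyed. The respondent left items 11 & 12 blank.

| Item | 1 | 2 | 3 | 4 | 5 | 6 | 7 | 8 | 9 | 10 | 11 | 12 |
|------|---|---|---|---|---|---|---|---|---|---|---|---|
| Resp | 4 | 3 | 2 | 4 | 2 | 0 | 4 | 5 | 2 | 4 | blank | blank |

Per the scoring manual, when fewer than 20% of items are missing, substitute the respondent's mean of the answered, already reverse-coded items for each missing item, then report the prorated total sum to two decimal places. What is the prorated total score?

26.40

Reverse-coded (reversed = (0+5) − raw = 5 − raw):
  item 2: 5 − 3 = 2
  item 5: 5 − 2 = 3
  item 8: 5 − 5 = 0
  item 10: 5 − 4 = 1
Completed scored items (10 of 12): 4, 2, 2, 4, 3, 0, 4, 0, 2, 1; sum = 22.
Person mean = 22 / 10 ≈ 2.2000
Prorated total = (22 / 10) × 12 = 26.40 (to 2 dp)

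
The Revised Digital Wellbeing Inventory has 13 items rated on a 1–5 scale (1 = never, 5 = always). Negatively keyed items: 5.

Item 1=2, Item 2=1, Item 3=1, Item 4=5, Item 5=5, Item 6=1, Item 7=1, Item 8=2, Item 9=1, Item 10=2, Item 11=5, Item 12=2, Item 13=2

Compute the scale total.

Reversing item 5 with 6 − raw:
Total = 2 + 1 + 1 + 5 + (6−5) + 1 + 1 + 2 + 1 + 2 + 5 + 2 + 2
      = 2 + 1 + 1 + 5 + 1 + 1 + 1 + 2 + 1 + 2 + 5 + 2 + 2 = 26

26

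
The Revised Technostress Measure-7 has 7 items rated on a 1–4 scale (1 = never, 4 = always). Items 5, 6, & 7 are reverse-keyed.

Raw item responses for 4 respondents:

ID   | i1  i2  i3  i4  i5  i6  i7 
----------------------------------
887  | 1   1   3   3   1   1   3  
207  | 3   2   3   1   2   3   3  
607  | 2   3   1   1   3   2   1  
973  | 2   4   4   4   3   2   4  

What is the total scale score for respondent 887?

Respondent 887 raw: 1, 1, 3, 3, 1, 1, 3.
Reverse-coded (reversed = (1+4) − raw = 5 − raw):
  item 1: 1
  item 2: 1
  item 3: 3
  item 4: 3
  item 5: 5 − 1 = 4
  item 6: 5 − 1 = 4
  item 7: 5 − 3 = 2
Sum = 1 + 1 + 3 + 3 + 4 + 4 + 2 = 18

18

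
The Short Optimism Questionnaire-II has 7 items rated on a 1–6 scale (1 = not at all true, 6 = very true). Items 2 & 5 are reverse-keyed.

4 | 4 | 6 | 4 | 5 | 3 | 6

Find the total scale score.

28

Reversing items 2 and 5 with 7 − raw:
Total = 4 + (7−4) + 6 + 4 + (7−5) + 3 + 6
      = 4 + 3 + 6 + 4 + 2 + 3 + 6 = 28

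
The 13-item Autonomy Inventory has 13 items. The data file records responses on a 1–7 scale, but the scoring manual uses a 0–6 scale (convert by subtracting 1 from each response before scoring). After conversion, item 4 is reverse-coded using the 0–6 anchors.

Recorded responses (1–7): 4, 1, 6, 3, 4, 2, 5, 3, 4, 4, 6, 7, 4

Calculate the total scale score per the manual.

42

Convert to 0–6: 3, 0, 5, 2, 3, 1, 4, 2, 3, 3, 5, 6, 3
Reverse-coded (on a 0–6 scale, reversed = 6 − raw):
  item 4: 6 − 2 = 4
Scored: 3, 0, 5, 4, 3, 1, 4, 2, 3, 3, 5, 6, 3
Total = 42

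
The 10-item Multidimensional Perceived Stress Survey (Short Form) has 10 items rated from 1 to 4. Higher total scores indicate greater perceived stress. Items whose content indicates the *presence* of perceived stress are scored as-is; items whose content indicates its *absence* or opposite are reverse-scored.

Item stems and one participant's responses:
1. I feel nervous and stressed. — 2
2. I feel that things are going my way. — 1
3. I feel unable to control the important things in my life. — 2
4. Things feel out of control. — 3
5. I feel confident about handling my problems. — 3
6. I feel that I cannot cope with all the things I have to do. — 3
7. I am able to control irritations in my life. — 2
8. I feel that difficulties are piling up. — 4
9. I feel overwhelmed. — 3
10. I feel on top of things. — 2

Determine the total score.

29

Items 2, 5, 7, 10 describe the absence/opposite of perceived stress → reverse-score.
on a 1–4 scale, reversed = 5 − raw.
  item 1: 2
  item 2: 5 − 1 = 4
  item 3: 2
  item 4: 3
  item 5: 5 − 3 = 2
  item 6: 3
  item 7: 5 − 2 = 3
  item 8: 4
  item 9: 3
  item 10: 5 − 2 = 3
Total = 2 + 4 + 2 + 3 + 2 + 3 + 3 + 4 + 3 + 3 = 29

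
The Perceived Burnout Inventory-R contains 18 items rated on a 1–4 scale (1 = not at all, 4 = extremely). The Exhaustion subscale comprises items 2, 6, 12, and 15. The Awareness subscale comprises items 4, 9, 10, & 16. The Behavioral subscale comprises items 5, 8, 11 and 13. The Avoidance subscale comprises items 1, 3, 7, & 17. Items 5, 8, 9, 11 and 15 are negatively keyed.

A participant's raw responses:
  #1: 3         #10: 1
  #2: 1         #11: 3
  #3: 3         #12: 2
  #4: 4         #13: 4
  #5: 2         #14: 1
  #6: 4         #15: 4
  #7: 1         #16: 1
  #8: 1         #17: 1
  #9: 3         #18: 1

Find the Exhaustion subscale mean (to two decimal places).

2.00

Exhaustion items: 2, 6, 12, 15.
Of these, item 15 is negatively keyed; reverse-coded value = 5 − response.
  item 2: 1
  item 6: 4
  item 12: 2
  item 15: 5 − 4 = 1
Sum = 1 + 4 + 2 + 1 = 8
Mean = 8 / 4 = 2.00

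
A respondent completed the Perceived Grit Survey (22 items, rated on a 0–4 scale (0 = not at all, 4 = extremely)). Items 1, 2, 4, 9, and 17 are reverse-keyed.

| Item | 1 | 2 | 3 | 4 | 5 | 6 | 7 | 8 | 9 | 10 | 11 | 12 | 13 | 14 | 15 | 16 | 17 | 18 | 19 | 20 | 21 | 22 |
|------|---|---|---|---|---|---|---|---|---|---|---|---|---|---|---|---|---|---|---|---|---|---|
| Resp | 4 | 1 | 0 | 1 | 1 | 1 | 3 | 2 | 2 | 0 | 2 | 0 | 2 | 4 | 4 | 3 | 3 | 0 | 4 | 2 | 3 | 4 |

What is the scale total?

Reversing items 1, 2, 4, 9, & 17 with 4 − raw:
Total = (4−4) + (4−1) + 0 + (4−1) + 1 + 1 + 3 + 2 + (4−2) + 0 + 2 + 0 + 2 + 4 + 4 + 3 + (4−3) + 0 + 4 + 2 + 3 + 4
      = 0 + 3 + 0 + 3 + 1 + 1 + 3 + 2 + 2 + 0 + 2 + 0 + 2 + 4 + 4 + 3 + 1 + 0 + 4 + 2 + 3 + 4 = 44

44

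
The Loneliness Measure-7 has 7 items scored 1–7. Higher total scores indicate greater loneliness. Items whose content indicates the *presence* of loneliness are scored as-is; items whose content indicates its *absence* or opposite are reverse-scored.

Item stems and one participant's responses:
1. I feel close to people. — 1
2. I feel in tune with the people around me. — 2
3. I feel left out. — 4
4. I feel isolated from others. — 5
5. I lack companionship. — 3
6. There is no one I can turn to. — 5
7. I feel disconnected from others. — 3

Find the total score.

33

Items 1, 2 describe the absence/opposite of loneliness → reverse-score.
reverse-coded value = 8 − response.
  item 1: 8 − 1 = 7
  item 2: 8 − 2 = 6
  item 3: 4
  item 4: 5
  item 5: 3
  item 6: 5
  item 7: 3
Total = 7 + 6 + 4 + 5 + 3 + 5 + 3 = 33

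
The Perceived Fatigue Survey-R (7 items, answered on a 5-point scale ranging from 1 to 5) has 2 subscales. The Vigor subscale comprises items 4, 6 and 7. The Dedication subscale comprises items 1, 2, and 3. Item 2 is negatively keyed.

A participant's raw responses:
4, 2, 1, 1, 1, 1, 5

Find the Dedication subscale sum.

Dedication items: 1, 2, 3.
Of these, item 2 is negatively keyed; reversed = (1+5) − raw = 6 − raw.
  item 1: 4
  item 2: 6 − 2 = 4
  item 3: 1
Sum = 4 + 4 + 1 = 9

9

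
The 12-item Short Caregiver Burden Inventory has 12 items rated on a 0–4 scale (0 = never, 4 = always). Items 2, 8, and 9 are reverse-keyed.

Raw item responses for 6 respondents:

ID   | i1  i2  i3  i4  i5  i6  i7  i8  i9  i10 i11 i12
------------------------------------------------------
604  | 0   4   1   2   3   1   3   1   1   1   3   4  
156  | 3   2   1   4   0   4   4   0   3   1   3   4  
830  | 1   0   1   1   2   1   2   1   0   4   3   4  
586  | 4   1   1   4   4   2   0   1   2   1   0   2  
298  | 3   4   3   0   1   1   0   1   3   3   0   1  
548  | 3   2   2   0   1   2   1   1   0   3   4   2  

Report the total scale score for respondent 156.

Respondent 156 raw: 3, 2, 1, 4, 0, 4, 4, 0, 3, 1, 3, 4.
Reverse-coded (reverse-coded value = 4 − response):
  item 1: 3
  item 2: 4 − 2 = 2
  item 3: 1
  item 4: 4
  item 5: 0
  item 6: 4
  item 7: 4
  item 8: 4 − 0 = 4
  item 9: 4 − 3 = 1
  item 10: 1
  item 11: 3
  item 12: 4
Sum = 3 + 2 + 1 + 4 + 0 + 4 + 4 + 4 + 1 + 1 + 3 + 4 = 31

31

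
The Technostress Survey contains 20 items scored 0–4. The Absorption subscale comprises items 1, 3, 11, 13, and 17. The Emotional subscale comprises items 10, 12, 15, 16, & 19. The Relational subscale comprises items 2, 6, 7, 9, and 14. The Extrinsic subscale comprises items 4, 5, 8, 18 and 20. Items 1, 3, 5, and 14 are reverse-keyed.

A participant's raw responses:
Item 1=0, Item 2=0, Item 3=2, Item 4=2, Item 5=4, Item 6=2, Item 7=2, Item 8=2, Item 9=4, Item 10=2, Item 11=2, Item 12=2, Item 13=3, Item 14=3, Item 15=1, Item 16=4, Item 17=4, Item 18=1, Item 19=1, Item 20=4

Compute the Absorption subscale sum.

15

Absorption items: 1, 3, 11, 13, 17.
Of these, items 1 & 3 are reverse-keyed; reverse-coded value = 4 − response.
  item 1: 4 − 0 = 4
  item 3: 4 − 2 = 2
  item 11: 2
  item 13: 3
  item 17: 4
Sum = 4 + 2 + 2 + 3 + 4 = 15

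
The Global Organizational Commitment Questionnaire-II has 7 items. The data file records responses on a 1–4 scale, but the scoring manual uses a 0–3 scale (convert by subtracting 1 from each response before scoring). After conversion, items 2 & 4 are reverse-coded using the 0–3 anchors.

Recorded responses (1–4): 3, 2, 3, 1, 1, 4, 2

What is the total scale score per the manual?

13

Convert to 0–3: 2, 1, 2, 0, 0, 3, 1
Reverse-coded (on a 0–3 scale, reversed = 3 − raw):
  item 2: 3 − 1 = 2
  item 4: 3 − 0 = 3
Scored: 2, 2, 2, 3, 0, 3, 1
Total = 13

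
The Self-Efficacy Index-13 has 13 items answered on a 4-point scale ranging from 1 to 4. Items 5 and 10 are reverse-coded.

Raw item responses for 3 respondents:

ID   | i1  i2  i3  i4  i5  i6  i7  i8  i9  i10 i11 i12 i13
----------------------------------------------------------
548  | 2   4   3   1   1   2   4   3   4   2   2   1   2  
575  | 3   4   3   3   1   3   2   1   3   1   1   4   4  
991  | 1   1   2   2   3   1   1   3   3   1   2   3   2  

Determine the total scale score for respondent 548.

35

Respondent 548 raw: 2, 4, 3, 1, 1, 2, 4, 3, 4, 2, 2, 1, 2.
Reverse-coded (on a 1–4 scale, reversed = 5 − raw):
  item 1: 2
  item 2: 4
  item 3: 3
  item 4: 1
  item 5: 5 − 1 = 4
  item 6: 2
  item 7: 4
  item 8: 3
  item 9: 4
  item 10: 5 − 2 = 3
  item 11: 2
  item 12: 1
  item 13: 2
Sum = 2 + 4 + 3 + 1 + 4 + 2 + 4 + 3 + 4 + 3 + 2 + 1 + 2 = 35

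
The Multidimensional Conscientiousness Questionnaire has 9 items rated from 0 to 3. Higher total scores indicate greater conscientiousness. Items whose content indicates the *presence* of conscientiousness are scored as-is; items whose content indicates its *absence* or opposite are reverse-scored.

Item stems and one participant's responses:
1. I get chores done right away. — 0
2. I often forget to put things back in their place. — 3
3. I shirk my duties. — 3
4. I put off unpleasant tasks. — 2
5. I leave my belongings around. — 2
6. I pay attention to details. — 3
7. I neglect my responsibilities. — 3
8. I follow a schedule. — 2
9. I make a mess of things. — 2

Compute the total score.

Items 2, 3, 4, 5, 7, 9 describe the absence/opposite of conscientiousness → reverse-score.
reversed = (0+3) − raw = 3 − raw.
  item 1: 0
  item 2: 3 − 3 = 0
  item 3: 3 − 3 = 0
  item 4: 3 − 2 = 1
  item 5: 3 − 2 = 1
  item 6: 3
  item 7: 3 − 3 = 0
  item 8: 2
  item 9: 3 − 2 = 1
Total = 0 + 0 + 0 + 1 + 1 + 3 + 0 + 2 + 1 = 8

8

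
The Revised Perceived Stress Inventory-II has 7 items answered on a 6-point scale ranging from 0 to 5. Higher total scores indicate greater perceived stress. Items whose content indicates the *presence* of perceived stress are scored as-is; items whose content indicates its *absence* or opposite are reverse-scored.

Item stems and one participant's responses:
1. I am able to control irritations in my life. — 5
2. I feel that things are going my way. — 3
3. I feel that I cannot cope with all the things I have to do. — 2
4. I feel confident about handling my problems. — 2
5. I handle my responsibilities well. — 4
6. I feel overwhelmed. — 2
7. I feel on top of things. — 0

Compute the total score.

15

Items 1, 2, 4, 5, 7 describe the absence/opposite of perceived stress → reverse-score.
on a 0–5 scale, reversed = 5 − raw.
  item 1: 5 − 5 = 0
  item 2: 5 − 3 = 2
  item 3: 2
  item 4: 5 − 2 = 3
  item 5: 5 − 4 = 1
  item 6: 2
  item 7: 5 − 0 = 5
Total = 0 + 2 + 2 + 3 + 1 + 2 + 5 = 15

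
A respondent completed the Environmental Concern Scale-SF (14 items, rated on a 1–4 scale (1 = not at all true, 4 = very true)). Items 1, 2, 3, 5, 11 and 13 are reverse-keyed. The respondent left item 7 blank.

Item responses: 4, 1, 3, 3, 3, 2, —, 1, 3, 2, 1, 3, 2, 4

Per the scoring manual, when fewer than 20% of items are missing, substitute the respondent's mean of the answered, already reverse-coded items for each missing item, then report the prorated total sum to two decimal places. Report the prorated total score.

36.62

Reverse-coded (reverse-coded value = 5 − response):
  item 1: 5 − 4 = 1
  item 2: 5 − 1 = 4
  item 3: 5 − 3 = 2
  item 5: 5 − 3 = 2
  item 11: 5 − 1 = 4
  item 13: 5 − 2 = 3
Completed scored items (13 of 14): 1, 4, 2, 3, 2, 2, 1, 3, 2, 4, 3, 3, 4; sum = 34.
Person mean = 34 / 13 ≈ 2.6154
Prorated total = (34 / 13) × 14 = 36.62 (to 2 dp)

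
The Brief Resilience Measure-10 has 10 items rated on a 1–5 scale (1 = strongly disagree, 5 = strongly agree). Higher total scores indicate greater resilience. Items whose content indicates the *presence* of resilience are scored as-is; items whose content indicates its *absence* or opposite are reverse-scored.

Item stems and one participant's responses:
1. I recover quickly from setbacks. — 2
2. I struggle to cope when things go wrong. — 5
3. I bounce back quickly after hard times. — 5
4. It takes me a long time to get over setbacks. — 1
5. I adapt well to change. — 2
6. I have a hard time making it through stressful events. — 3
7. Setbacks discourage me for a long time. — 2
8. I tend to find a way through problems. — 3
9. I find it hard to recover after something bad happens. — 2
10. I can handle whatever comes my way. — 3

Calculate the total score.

32

Items 2, 4, 6, 7, 9 describe the absence/opposite of resilience → reverse-score.
reverse-coded value = 6 − response.
  item 1: 2
  item 2: 6 − 5 = 1
  item 3: 5
  item 4: 6 − 1 = 5
  item 5: 2
  item 6: 6 − 3 = 3
  item 7: 6 − 2 = 4
  item 8: 3
  item 9: 6 − 2 = 4
  item 10: 3
Total = 2 + 1 + 5 + 5 + 2 + 3 + 4 + 3 + 4 + 3 = 32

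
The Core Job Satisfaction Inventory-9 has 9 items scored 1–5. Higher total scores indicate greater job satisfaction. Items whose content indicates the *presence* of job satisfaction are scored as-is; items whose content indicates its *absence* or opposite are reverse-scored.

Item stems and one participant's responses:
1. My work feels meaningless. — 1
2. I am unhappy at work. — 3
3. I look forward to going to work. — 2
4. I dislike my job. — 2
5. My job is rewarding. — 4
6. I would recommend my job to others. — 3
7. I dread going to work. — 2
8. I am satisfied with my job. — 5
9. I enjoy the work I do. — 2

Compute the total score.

32

Items 1, 2, 4, 7 describe the absence/opposite of job satisfaction → reverse-score.
on a 1–5 scale, reversed = 6 − raw.
  item 1: 6 − 1 = 5
  item 2: 6 − 3 = 3
  item 3: 2
  item 4: 6 − 2 = 4
  item 5: 4
  item 6: 3
  item 7: 6 − 2 = 4
  item 8: 5
  item 9: 2
Total = 5 + 3 + 2 + 4 + 4 + 3 + 4 + 5 + 2 = 32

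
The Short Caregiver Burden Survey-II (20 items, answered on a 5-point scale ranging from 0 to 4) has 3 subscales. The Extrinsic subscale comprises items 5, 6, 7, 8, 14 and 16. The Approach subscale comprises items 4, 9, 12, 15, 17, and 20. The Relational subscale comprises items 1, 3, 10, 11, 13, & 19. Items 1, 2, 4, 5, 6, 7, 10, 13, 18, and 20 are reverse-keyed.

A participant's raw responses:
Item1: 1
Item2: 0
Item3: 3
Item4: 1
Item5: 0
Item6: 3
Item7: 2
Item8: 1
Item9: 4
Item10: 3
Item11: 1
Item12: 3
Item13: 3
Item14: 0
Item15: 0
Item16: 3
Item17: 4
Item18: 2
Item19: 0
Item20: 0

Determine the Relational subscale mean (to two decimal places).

Relational items: 1, 3, 10, 11, 13, 19.
Of these, items 1, 10, & 13 are reverse-keyed; on a 0–4 scale, reversed = 4 − raw.
  item 1: 4 − 1 = 3
  item 3: 3
  item 10: 4 − 3 = 1
  item 11: 1
  item 13: 4 − 3 = 1
  item 19: 0
Sum = 3 + 3 + 1 + 1 + 1 + 0 = 9
Mean = 9 / 6 = 1.50

1.50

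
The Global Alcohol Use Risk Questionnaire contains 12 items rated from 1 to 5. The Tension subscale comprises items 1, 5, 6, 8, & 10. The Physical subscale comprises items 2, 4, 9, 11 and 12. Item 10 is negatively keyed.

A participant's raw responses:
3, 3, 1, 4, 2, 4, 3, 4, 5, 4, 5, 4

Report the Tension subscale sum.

15

Tension items: 1, 5, 6, 8, 10.
Of these, item 10 is negatively keyed; reversed = (1+5) − raw = 6 − raw.
  item 1: 3
  item 5: 2
  item 6: 4
  item 8: 4
  item 10: 6 − 4 = 2
Sum = 3 + 2 + 4 + 4 + 2 = 15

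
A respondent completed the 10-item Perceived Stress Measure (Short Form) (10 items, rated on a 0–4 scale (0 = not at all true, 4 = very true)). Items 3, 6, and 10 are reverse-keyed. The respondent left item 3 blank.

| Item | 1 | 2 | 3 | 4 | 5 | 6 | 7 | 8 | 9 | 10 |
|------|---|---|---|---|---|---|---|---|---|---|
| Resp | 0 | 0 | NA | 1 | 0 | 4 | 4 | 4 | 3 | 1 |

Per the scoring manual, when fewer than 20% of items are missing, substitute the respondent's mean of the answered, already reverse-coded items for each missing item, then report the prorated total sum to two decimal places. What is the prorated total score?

16.67

Reverse-coded (reversed = (0+4) − raw = 4 − raw):
  item 6: 4 − 4 = 0
  item 10: 4 − 1 = 3
Completed scored items (9 of 10): 0, 0, 1, 0, 0, 4, 4, 3, 3; sum = 15.
Person mean = 15 / 9 ≈ 1.6667
Prorated total = (15 / 9) × 10 = 16.67 (to 2 dp)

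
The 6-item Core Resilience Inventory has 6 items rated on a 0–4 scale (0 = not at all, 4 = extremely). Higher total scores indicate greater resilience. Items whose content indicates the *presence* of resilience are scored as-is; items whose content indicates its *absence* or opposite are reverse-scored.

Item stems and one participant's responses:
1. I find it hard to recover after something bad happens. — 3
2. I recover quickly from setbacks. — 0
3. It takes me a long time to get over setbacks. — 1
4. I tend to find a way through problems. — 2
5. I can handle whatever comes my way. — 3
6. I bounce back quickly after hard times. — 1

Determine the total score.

10

Items 1, 3 describe the absence/opposite of resilience → reverse-score.
reverse-coded value = 4 − response.
  item 1: 4 − 3 = 1
  item 2: 0
  item 3: 4 − 1 = 3
  item 4: 2
  item 5: 3
  item 6: 1
Total = 1 + 0 + 3 + 2 + 3 + 1 = 10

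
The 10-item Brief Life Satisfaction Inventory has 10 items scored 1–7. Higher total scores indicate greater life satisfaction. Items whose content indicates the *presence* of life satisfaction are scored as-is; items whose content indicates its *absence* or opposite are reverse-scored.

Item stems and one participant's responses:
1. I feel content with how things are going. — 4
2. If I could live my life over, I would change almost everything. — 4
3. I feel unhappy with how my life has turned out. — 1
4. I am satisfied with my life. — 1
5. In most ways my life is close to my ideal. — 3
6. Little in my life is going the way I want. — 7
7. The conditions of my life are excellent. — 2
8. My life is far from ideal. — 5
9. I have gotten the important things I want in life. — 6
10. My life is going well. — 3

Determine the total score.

Items 2, 3, 6, 8 describe the absence/opposite of life satisfaction → reverse-score.
reverse-coded value = 8 − response.
  item 1: 4
  item 2: 8 − 4 = 4
  item 3: 8 − 1 = 7
  item 4: 1
  item 5: 3
  item 6: 8 − 7 = 1
  item 7: 2
  item 8: 8 − 5 = 3
  item 9: 6
  item 10: 3
Total = 4 + 4 + 7 + 1 + 3 + 1 + 2 + 3 + 6 + 3 = 34

34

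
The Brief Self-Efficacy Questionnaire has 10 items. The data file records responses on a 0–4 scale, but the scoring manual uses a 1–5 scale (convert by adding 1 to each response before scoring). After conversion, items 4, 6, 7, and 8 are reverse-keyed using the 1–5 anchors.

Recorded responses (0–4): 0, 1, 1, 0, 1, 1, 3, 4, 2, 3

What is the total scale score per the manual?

26

Convert to 1–5: 1, 2, 2, 1, 2, 2, 4, 5, 3, 4
Reverse-coded (on a 1–5 scale, reversed = 6 − raw):
  item 4: 6 − 1 = 5
  item 6: 6 − 2 = 4
  item 7: 6 − 4 = 2
  item 8: 6 − 5 = 1
Scored: 1, 2, 2, 5, 2, 4, 2, 1, 3, 4
Total = 26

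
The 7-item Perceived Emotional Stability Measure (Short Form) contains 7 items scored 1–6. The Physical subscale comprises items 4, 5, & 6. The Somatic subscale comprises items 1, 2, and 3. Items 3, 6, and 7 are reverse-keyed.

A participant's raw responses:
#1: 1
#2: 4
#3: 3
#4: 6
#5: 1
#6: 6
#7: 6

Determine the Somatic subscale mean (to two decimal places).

Somatic items: 1, 2, 3.
Of these, item 3 is reverse-keyed; reverse-coded value = 7 − response.
  item 1: 1
  item 2: 4
  item 3: 7 − 3 = 4
Sum = 1 + 4 + 4 = 9
Mean = 9 / 3 = 3.00

3.00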